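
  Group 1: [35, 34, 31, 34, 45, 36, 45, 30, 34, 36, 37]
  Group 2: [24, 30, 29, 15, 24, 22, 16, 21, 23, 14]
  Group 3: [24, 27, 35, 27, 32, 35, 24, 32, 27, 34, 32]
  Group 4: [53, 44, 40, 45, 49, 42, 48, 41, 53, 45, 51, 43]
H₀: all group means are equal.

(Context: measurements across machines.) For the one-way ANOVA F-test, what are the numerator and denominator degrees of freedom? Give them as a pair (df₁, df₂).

k = 4 groups, N = 44 total
df = (k−1, N−k) = (4−1, 44−4) = (3, 40)

degrees of freedom = [3, 40]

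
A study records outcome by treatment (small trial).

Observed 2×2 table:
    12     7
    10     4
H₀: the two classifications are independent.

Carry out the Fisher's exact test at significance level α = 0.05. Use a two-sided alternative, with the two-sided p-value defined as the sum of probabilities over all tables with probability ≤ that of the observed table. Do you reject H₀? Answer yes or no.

Margins: r₁=19, r₂=14, c₁=22, c₂=11, n=33
p_obs = C(19,12)·C(14,10)/C(33,22); sum pmf over tables with pmf ≤ p_obs
p-value (two-sided) = 0.71934
At α=0.05: p ≥ α → fail to reject H₀

reject H₀: no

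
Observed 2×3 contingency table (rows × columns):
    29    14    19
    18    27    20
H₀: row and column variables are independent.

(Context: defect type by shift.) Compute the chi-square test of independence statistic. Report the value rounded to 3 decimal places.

Row totals [62, 65], col totals [47, 41, 39], n=127
χ² = (29−22.94)²/22.94 + (14−20.02)²/20.02 + (19−19.04)²/19.04 + (18−24.06)²/24.06 + (27−20.98)²/20.98 + (20−19.96)²/19.96 = 6.6549
df = 2

test statistic = 6.655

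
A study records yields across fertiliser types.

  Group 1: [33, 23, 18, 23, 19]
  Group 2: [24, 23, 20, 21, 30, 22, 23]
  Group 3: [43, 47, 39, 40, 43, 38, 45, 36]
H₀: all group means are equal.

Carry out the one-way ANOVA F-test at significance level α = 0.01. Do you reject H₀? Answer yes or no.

reject H₀: yes

Group means [23.20, 23.29, 41.38], grand mean 30.500
SSB = Σnᵢ(x̄ᵢ−x̄)² = 1576.896; SSW = ΣΣ(x−x̄ᵢ)² = 302.104
MSB = 1576.896/2 = 788.4482; MSW = 302.104/17 = 17.7708
F = MSB/MSW = 44.3676
df = (2, 17)
p-value (upper-tail) = 0.00000
At α=0.01: p < α → reject H₀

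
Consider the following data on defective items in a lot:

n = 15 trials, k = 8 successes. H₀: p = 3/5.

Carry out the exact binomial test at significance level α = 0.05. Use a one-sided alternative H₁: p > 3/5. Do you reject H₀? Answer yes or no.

Exact binomial: n=15, k=8, p₀=3/5=0.6000
P(X≥8) from Σ C(n,i)·p₀^i·(1−p₀)^(n−i)
p-value (one-sided, H₁ greater) = 0.78690
At α=0.05: p ≥ α → fail to reject H₀

reject H₀: no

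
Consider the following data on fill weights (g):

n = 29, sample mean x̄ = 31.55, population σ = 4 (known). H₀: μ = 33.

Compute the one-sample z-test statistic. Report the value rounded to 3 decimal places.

SE = σ/√n = 4/√29 = 0.7428
z = (x̄−μ₀)/SE = (31.55−33)/0.7428 = -1.9521

test statistic = -1.952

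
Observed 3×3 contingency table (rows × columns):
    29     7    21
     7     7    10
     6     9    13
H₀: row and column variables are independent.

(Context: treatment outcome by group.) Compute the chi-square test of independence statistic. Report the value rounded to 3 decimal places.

Row totals [57, 24, 28], col totals [42, 23, 44], n=109
χ² = (29−21.96)²/21.96 + (7−12.03)²/12.03 + (21−23.01)²/23.01 + (7−9.25)²/9.25 + (7−5.06)²/5.06 + (10−9.69)²/9.69 + (6−10.79)²/10.79 + (9−5.91)²/5.91 + (13−11.30)²/11.30 = 9.8262
df = 4

test statistic = 9.826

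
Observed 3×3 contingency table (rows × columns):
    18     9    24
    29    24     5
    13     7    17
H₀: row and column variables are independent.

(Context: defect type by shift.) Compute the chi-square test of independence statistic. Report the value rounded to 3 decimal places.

Row totals [51, 58, 37], col totals [60, 40, 46], n=146
χ² = (18−20.96)²/20.96 + (9−13.97)²/13.97 + (24−16.07)²/16.07 + (29−23.84)²/23.84 + (24−15.89)²/15.89 + (5−18.27)²/18.27 + (13−15.21)²/15.21 + (7−10.14)²/10.14 + (17−11.66)²/11.66 = 24.7411
df = 4

test statistic = 24.741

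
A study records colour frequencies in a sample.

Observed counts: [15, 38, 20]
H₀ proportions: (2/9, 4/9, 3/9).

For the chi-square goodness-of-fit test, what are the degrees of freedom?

df = k − 1 = 3 − 1 = 2

degrees of freedom = 2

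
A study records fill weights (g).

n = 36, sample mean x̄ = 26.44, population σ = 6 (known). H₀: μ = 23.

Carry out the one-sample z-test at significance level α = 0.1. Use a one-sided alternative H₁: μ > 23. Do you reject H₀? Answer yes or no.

SE = σ/√n = 6/√36 = 1.0000
z = (x̄−μ₀)/SE = (26.44−23)/1.0000 = 3.4400
p-value (one-sided, H₁ greater) = 0.00029
At α=0.1: p < α → reject H₀

reject H₀: yes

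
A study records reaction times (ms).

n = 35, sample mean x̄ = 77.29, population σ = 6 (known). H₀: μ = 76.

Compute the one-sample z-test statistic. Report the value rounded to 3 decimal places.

SE = σ/√n = 6/√35 = 1.0142
z = (x̄−μ₀)/SE = (77.29−76)/1.0142 = 1.2720

test statistic = 1.272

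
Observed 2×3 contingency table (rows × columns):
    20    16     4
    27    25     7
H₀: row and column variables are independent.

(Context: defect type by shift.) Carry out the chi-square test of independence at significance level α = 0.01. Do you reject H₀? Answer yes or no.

Row totals [40, 59], col totals [47, 41, 11], n=99
χ² = (20−18.99)²/18.99 + (16−16.57)²/16.57 + (4−4.44)²/4.44 + (27−28.01)²/28.01 + (25−24.43)²/24.43 + (7−6.56)²/6.56 = 0.1971
df = 2
p-value (upper-tail) = 0.90613
At α=0.01: p ≥ α → fail to reject H₀

reject H₀: no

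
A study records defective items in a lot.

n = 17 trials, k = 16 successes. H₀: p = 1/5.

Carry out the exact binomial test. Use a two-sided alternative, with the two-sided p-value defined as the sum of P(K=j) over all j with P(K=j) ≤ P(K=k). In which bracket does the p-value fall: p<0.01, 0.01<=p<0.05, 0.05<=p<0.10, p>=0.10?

p-value bracket: p<0.01

Exact binomial: n=17, k=16, p₀=1/5=0.2000
P(X=j) = C(n,j)·p₀^j·(1−p₀)^(n−j); p = Σ P(X=j) over j with P(X=j) ≤ P(X=16)
p-value (two-sided) = 0.00000
→ bracket: p<0.01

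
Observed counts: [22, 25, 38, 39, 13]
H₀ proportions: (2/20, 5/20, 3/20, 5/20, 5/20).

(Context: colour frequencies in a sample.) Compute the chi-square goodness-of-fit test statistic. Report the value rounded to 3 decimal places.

n = 137; E_i = n·p_i = [13.70, 34.25, 20.55, 34.25, 34.25]
χ² = (22−13.70)²/13.70 + (25−34.25)²/34.25 + (38−20.55)²/20.55 + (39−34.25)²/34.25 + (13−34.25)²/34.25 = 36.1873
df = 4

test statistic = 36.187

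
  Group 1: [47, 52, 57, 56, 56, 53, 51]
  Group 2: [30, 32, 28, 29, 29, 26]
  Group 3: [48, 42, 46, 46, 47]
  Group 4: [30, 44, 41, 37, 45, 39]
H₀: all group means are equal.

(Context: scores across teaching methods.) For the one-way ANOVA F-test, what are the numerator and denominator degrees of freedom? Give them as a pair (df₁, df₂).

k = 4 groups, N = 24 total
df = (k−1, N−k) = (4−1, 24−4) = (3, 20)

degrees of freedom = [3, 20]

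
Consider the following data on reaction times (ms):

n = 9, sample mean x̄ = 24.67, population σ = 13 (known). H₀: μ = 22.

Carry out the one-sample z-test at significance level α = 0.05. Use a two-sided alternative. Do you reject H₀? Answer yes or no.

SE = σ/√n = 13/√9 = 4.3333
z = (x̄−μ₀)/SE = (24.67−22)/4.3333 = 0.6162
p-value (two-sided) = 0.53779
At α=0.05: p ≥ α → fail to reject H₀

reject H₀: no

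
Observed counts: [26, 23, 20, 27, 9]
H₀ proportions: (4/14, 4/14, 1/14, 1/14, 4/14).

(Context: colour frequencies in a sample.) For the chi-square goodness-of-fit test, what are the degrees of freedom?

degrees of freedom = 4

df = k − 1 = 5 − 1 = 4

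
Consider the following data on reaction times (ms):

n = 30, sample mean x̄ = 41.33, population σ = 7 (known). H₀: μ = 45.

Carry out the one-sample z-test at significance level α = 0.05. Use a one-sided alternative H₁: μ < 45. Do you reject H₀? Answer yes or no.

SE = σ/√n = 7/√30 = 1.2780
z = (x̄−μ₀)/SE = (41.33−45)/1.2780 = -2.8716
p-value (one-sided, H₁ less) = 0.00204
At α=0.05: p < α → reject H₀

reject H₀: yes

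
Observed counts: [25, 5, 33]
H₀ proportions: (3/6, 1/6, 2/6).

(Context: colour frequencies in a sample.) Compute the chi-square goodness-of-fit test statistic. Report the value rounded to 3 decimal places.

n = 63; E_i = n·p_i = [31.50, 10.50, 21.00]
χ² = (25−31.50)²/31.50 + (5−10.50)²/10.50 + (33−21.00)²/21.00 = 11.0794
df = 2

test statistic = 11.079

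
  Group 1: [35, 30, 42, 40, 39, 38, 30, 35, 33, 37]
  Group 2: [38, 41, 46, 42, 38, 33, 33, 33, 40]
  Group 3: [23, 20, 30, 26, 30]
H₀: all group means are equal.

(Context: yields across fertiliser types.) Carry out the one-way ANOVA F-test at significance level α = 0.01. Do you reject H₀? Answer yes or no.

Group means [35.90, 38.22, 25.80], grand mean 34.667
SSB = Σnᵢ(x̄ᵢ−x̄)² = 522.078; SSW = ΣΣ(x−x̄ᵢ)² = 393.256
MSB = 522.078/2 = 261.0389; MSW = 393.256/21 = 18.7265
F = MSB/MSW = 13.9396
df = (2, 21)
p-value (upper-tail) = 0.00014
At α=0.01: p < α → reject H₀

reject H₀: yes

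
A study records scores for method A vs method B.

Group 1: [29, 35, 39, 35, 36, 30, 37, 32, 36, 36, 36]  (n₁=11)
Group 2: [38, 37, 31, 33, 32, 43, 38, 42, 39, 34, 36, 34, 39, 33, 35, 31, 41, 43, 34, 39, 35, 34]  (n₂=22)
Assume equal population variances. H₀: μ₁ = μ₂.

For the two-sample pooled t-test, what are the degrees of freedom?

degrees of freedom = 31

df = n₁ + n₂ − 2 = 11 + 22 − 2 = 31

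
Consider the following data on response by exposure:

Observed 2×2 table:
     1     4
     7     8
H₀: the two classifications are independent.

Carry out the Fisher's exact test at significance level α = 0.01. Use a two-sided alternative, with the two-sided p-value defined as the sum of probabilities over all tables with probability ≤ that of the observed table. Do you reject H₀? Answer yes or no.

Margins: r₁=5, r₂=15, c₁=8, c₂=12, n=20
p_obs = C(5,1)·C(15,7)/C(20,8); sum pmf over tables with pmf ≤ p_obs
p-value (two-sided) = 0.60268
At α=0.01: p ≥ α → fail to reject H₀

reject H₀: no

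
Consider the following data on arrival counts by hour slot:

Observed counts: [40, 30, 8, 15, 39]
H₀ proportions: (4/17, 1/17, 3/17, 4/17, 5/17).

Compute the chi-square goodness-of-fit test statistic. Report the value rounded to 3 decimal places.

test statistic = 84.593

n = 132; E_i = n·p_i = [31.06, 7.76, 23.29, 31.06, 38.82]
χ² = (40−31.06)²/31.06 + (30−7.76)²/7.76 + (8−23.29)²/23.29 + (15−31.06)²/31.06 + (39−38.82)²/38.82 = 84.5933
df = 4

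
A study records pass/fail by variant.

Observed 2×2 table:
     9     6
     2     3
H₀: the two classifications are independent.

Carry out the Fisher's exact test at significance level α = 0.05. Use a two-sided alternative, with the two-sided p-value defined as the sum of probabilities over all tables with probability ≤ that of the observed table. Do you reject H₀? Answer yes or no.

Margins: r₁=15, r₂=5, c₁=11, c₂=9, n=20
p_obs = C(15,9)·C(5,2)/C(20,11); sum pmf over tables with pmf ≤ p_obs
p-value (two-sided) = 0.61687
At α=0.05: p ≥ α → fail to reject H₀

reject H₀: no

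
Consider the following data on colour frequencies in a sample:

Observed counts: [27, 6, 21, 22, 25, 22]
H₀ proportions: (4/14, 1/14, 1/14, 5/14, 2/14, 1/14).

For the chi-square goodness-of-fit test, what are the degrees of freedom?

degrees of freedom = 5

df = k − 1 = 6 − 1 = 5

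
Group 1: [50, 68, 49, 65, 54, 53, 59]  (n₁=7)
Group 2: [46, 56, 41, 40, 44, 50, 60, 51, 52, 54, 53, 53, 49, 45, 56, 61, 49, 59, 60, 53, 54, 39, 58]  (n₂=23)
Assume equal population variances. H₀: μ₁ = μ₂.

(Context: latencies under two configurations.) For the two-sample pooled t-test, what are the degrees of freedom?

degrees of freedom = 28

df = n₁ + n₂ − 2 = 7 + 23 − 2 = 28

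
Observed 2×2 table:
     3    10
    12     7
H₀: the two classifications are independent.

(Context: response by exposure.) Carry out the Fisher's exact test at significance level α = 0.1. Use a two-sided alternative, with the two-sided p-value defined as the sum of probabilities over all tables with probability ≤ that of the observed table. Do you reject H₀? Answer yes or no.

reject H₀: yes

Margins: r₁=13, r₂=19, c₁=15, c₂=17, n=32
p_obs = C(13,3)·C(19,12)/C(32,15); sum pmf over tables with pmf ≤ p_obs
p-value (two-sided) = 0.03592
At α=0.1: p < α → reject H₀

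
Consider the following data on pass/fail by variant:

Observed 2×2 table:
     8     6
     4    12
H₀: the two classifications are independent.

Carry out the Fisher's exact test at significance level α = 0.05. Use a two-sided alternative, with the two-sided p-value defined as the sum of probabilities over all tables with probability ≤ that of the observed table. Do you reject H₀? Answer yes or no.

Margins: r₁=14, r₂=16, c₁=12, c₂=18, n=30
p_obs = C(14,8)·C(16,4)/C(30,12); sum pmf over tables with pmf ≤ p_obs
p-value (two-sided) = 0.13491
At α=0.05: p ≥ α → fail to reject H₀

reject H₀: no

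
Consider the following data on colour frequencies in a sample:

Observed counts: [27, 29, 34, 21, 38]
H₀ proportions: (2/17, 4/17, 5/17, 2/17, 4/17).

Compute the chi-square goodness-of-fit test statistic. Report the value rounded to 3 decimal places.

test statistic = 9.300

n = 149; E_i = n·p_i = [17.53, 35.06, 43.82, 17.53, 35.06]
χ² = (27−17.53)²/17.53 + (29−35.06)²/35.06 + (34−43.82)²/43.82 + (21−17.53)²/17.53 + (38−35.06)²/35.06 = 9.2997
df = 4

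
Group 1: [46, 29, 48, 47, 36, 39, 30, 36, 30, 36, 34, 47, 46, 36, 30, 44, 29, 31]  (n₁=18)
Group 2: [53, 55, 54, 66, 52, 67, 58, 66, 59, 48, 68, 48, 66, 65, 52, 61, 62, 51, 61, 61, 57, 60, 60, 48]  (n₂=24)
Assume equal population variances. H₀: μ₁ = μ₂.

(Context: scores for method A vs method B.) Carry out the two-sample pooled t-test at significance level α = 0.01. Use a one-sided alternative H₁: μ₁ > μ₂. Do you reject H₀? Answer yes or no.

x̄₁=37.444, s₁=7.098, n₁=18
x̄₂=58.250, s₂=6.408, n₂=24
s_p² = [17·7.098² + 23·6.408²]/40 = 45.0236
SE = √(s_p²·(1/18+1/24)) = 2.0922
t = (37.444−58.250)/2.0922 = -9.9443
df = 40
p-value (one-sided, H₁ greater) = 1.00000
At α=0.01: p ≥ α → fail to reject H₀

reject H₀: no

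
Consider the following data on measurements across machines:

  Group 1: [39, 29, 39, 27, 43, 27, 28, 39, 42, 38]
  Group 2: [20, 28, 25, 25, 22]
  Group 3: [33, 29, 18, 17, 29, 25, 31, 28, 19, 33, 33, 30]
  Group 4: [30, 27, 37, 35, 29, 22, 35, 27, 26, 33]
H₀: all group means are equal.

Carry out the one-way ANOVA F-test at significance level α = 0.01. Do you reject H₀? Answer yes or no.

reject H₀: yes

Group means [35.10, 24.00, 27.08, 30.10], grand mean 29.649
SSB = Σnᵢ(x̄ᵢ−x̄)² = 537.716; SSW = ΣΣ(x−x̄ᵢ)² = 1018.717
MSB = 537.716/3 = 179.2386; MSW = 1018.717/33 = 30.8702
F = MSB/MSW = 5.8062
df = (3, 33)
p-value (upper-tail) = 0.00266
At α=0.01: p < α → reject H₀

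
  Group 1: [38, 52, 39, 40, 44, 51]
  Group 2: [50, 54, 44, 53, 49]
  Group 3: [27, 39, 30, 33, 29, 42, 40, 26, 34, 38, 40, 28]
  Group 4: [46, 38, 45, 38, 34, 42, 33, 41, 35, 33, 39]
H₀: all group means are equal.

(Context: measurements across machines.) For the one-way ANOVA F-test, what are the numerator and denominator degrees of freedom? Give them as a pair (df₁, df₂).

k = 4 groups, N = 34 total
df = (k−1, N−k) = (4−1, 34−4) = (3, 30)

degrees of freedom = [3, 30]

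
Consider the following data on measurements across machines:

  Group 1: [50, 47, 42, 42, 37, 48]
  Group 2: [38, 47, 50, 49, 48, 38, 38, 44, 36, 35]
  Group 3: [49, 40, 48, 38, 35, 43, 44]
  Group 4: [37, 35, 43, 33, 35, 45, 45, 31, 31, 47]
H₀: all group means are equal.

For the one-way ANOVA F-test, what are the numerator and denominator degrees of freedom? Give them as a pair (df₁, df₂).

k = 4 groups, N = 33 total
df = (k−1, N−k) = (4−1, 33−4) = (3, 29)

degrees of freedom = [3, 29]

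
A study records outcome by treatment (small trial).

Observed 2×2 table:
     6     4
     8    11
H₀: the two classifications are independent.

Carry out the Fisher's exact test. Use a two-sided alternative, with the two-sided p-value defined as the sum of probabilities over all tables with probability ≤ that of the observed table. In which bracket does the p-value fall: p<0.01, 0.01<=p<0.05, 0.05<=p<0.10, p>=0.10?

Margins: r₁=10, r₂=19, c₁=14, c₂=15, n=29
p_obs = C(10,6)·C(19,8)/C(29,14); sum pmf over tables with pmf ≤ p_obs
p-value (two-sided) = 0.44973
→ bracket: p>=0.10

p-value bracket: p>=0.10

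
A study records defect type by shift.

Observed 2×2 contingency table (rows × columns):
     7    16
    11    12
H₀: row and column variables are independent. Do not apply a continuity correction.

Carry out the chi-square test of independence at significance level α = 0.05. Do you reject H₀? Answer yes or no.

Row totals [23, 23], col totals [18, 28], n=46
χ² = (7−9.00)²/9.00 + (16−14.00)²/14.00 + (11−9.00)²/9.00 + (12−14.00)²/14.00 = 1.4603
df = 1
p-value (upper-tail) = 0.22688
At α=0.05: p ≥ α → fail to reject H₀

reject H₀: no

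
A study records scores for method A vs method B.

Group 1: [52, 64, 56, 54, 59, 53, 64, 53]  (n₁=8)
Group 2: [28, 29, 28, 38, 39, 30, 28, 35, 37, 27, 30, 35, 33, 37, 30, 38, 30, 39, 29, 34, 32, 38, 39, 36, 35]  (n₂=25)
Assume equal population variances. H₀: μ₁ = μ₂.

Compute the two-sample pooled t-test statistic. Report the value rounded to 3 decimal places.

x̄₁=56.875, s₁=4.912, n₁=8
x̄₂=33.360, s₂=4.152, n₂=25
s_p² = [7·4.912² + 24·4.152²]/31 = 18.7947
SE = √(s_p²·(1/8+1/25)) = 1.7610
t = (56.875−33.360)/1.7610 = 13.3532
df = 31

test statistic = 13.353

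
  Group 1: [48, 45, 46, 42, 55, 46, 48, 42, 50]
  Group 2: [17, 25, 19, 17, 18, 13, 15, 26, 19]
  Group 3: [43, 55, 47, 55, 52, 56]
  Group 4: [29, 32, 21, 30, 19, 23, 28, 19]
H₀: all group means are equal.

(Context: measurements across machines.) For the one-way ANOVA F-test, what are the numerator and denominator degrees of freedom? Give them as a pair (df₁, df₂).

degrees of freedom = [3, 28]

k = 4 groups, N = 32 total
df = (k−1, N−k) = (4−1, 32−4) = (3, 28)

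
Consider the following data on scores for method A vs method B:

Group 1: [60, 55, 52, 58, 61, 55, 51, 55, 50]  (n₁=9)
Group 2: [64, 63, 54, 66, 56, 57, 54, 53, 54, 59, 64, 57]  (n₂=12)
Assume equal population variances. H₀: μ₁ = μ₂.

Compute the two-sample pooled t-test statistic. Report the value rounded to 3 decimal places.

x̄₁=55.222, s₁=3.866, n₁=9
x̄₂=58.417, s₂=4.660, n₂=12
s_p² = [8·3.866² + 11·4.660²]/19 = 18.8670
SE = √(s_p²·(1/9+1/12)) = 1.9154
t = (55.222−58.417)/1.9154 = -1.6678
df = 19

test statistic = -1.668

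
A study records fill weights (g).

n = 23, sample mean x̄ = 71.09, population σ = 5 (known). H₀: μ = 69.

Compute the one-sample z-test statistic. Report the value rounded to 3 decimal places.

SE = σ/√n = 5/√23 = 1.0426
z = (x̄−μ₀)/SE = (71.09−69)/1.0426 = 2.0047

test statistic = 2.005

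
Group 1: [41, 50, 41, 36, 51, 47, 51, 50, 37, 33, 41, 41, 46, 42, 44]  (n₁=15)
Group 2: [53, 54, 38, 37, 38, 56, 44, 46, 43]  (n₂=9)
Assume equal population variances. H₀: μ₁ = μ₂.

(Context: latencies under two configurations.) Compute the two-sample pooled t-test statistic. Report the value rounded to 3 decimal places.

x̄₁=43.400, s₁=5.680, n₁=15
x̄₂=45.444, s₂=7.350, n₂=9
s_p² = [14·5.680² + 8·7.350²]/22 = 40.1737
SE = √(s_p²·(1/15+1/9)) = 2.6725
t = (43.400−45.444)/2.6725 = -0.7650
df = 22

test statistic = -0.765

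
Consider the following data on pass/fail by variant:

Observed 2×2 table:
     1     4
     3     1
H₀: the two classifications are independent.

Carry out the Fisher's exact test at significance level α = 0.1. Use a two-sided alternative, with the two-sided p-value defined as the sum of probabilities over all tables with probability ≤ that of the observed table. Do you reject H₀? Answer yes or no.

reject H₀: no

Margins: r₁=5, r₂=4, c₁=4, c₂=5, n=9
p_obs = C(5,1)·C(4,3)/C(9,4); sum pmf over tables with pmf ≤ p_obs
p-value (two-sided) = 0.20635
At α=0.1: p ≥ α → fail to reject H₀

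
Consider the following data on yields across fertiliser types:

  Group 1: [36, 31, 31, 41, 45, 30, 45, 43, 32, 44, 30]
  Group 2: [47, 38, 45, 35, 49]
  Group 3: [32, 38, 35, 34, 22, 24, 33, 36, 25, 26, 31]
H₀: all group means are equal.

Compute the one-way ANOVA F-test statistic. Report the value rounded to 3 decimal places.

test statistic = 7.852

Group means [37.09, 42.80, 30.55], grand mean 35.481
SSB = Σnᵢ(x̄ᵢ−x̄)² = 564.304; SSW = ΣΣ(x−x̄ᵢ)² = 862.436
MSB = 564.304/2 = 282.1522; MSW = 862.436/24 = 35.9348
F = MSB/MSW = 7.8518
df = (2, 24)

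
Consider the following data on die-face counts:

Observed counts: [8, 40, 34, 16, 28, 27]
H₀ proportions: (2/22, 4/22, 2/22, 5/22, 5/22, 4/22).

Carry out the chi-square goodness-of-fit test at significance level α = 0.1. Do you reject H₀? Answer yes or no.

reject H₀: yes

n = 153; E_i = n·p_i = [13.91, 27.82, 13.91, 34.77, 34.77, 27.82]
χ² = (8−13.91)²/13.91 + (40−27.82)²/27.82 + (34−13.91)²/13.91 + (16−34.77)²/34.77 + (28−34.77)²/34.77 + (27−27.82)²/27.82 = 48.3431
df = 5
p-value (upper-tail) = 0.00000
At α=0.1: p < α → reject H₀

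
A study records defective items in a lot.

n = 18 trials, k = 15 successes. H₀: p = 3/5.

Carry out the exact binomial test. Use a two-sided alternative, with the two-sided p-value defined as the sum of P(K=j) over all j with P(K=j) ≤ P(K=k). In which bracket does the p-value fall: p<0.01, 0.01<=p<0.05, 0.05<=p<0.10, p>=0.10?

p-value bracket: 0.05<=p<0.10

Exact binomial: n=18, k=15, p₀=3/5=0.6000
P(X=j) = C(n,j)·p₀^j·(1−p₀)^(n−j); p = Σ P(X=j) over j with P(X=j) ≤ P(X=15)
p-value (two-sided) = 0.05306
→ bracket: 0.05<=p<0.10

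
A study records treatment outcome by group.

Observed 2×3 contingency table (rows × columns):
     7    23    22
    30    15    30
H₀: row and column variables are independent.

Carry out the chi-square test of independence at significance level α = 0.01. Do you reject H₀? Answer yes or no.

Row totals [52, 75], col totals [37, 38, 52], n=127
χ² = (7−15.15)²/15.15 + (23−15.56)²/15.56 + (22−21.29)²/21.29 + (30−21.85)²/21.85 + (15−22.44)²/22.44 + (30−30.71)²/30.71 = 13.4893
df = 2
p-value (upper-tail) = 0.00118
At α=0.01: p < α → reject H₀

reject H₀: yes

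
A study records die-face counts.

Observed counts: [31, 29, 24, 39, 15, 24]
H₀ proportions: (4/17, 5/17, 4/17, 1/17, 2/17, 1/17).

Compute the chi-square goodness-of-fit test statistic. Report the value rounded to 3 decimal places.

n = 162; E_i = n·p_i = [38.12, 47.65, 38.12, 9.53, 19.06, 9.53]
χ² = (31−38.12)²/38.12 + (29−47.65)²/47.65 + (24−38.12)²/38.12 + (39−9.53)²/9.53 + (15−19.06)²/19.06 + (24−9.53)²/9.53 = 127.8343
df = 5

test statistic = 127.834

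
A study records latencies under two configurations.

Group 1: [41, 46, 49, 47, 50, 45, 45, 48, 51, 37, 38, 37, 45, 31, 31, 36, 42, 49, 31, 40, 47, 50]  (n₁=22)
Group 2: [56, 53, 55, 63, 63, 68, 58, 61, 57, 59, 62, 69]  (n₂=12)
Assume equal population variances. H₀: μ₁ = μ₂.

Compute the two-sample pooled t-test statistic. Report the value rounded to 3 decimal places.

test statistic = -8.197

x̄₁=42.545, s₁=6.545, n₁=22
x̄₂=60.333, s₂=4.960, n₂=12
s_p² = [21·6.545² + 11·4.960²]/32 = 36.5663
SE = √(s_p²·(1/22+1/12)) = 2.1701
t = (42.545−60.333)/2.1701 = -8.1968
df = 32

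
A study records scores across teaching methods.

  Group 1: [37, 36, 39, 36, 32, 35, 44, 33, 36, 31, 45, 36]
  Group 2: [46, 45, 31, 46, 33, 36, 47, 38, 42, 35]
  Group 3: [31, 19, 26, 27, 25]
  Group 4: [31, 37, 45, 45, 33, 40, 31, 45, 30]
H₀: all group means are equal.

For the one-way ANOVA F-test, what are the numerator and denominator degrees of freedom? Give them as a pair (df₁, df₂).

k = 4 groups, N = 36 total
df = (k−1, N−k) = (4−1, 36−4) = (3, 32)

degrees of freedom = [3, 32]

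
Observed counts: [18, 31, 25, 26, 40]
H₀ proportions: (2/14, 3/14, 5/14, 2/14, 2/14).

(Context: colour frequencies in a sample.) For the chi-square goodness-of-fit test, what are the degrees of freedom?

degrees of freedom = 4

df = k − 1 = 5 − 1 = 4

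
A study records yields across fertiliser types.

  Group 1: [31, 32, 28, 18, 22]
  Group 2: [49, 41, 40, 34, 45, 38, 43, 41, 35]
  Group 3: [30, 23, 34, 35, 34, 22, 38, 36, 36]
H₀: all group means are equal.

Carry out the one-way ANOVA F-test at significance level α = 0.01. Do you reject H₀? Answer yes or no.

Group means [26.20, 40.67, 32.00], grand mean 34.130
SSB = Σnᵢ(x̄ᵢ−x̄)² = 739.809; SSW = ΣΣ(x−x̄ᵢ)² = 592.800
MSB = 739.809/2 = 369.9043; MSW = 592.800/20 = 29.6400
F = MSB/MSW = 12.4799
df = (2, 20)
p-value (upper-tail) = 0.00030
At α=0.01: p < α → reject H₀

reject H₀: yes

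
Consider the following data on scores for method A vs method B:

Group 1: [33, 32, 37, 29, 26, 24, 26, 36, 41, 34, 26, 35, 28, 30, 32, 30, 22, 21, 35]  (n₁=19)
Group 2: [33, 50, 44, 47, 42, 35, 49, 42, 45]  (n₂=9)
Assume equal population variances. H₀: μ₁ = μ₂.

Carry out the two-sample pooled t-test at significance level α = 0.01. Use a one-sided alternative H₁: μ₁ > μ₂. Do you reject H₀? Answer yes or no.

x̄₁=30.368, s₁=5.377, n₁=19
x̄₂=43.000, s₂=5.831, n₂=9
s_p² = [18·5.377² + 8·5.831²]/26 = 30.4777
SE = √(s_p²·(1/19+1/9)) = 2.2339
t = (30.368−43.000)/2.2339 = -5.6544
df = 26
p-value (one-sided, H₁ greater) = 1.00000
At α=0.01: p ≥ α → fail to reject H₀

reject H₀: no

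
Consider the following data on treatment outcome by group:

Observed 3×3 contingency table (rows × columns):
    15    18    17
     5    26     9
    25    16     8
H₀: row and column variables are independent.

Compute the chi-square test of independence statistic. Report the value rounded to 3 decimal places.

test statistic = 19.745

Row totals [50, 40, 49], col totals [45, 60, 34], n=139
χ² = (15−16.19)²/16.19 + (18−21.58)²/21.58 + (17−12.23)²/12.23 + (5−12.95)²/12.95 + (26−17.27)²/17.27 + (9−9.78)²/9.78 + (25−15.86)²/15.86 + (16−21.15)²/21.15 + (8−11.99)²/11.99 = 19.7451
df = 4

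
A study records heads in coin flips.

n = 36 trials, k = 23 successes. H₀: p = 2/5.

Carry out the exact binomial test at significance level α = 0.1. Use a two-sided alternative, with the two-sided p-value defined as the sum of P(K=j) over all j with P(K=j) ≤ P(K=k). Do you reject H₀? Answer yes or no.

reject H₀: yes

Exact binomial: n=36, k=23, p₀=2/5=0.4000
P(X=j) = C(n,j)·p₀^j·(1−p₀)^(n−j); p = Σ P(X=j) over j with P(X=j) ≤ P(X=23)
p-value (two-sided) = 0.00565
At α=0.1: p < α → reject H₀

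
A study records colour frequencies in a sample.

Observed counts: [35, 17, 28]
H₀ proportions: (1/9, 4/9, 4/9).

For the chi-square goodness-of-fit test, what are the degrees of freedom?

degrees of freedom = 2

df = k − 1 = 3 − 1 = 2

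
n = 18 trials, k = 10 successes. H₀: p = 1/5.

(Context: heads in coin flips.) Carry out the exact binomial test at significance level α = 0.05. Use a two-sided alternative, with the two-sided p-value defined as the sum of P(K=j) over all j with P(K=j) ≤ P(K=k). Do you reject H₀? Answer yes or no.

Exact binomial: n=18, k=10, p₀=1/5=0.2000
P(X=j) = C(n,j)·p₀^j·(1−p₀)^(n−j); p = Σ P(X=j) over j with P(X=j) ≤ P(X=10)
p-value (two-sided) = 0.00091
At α=0.05: p < α → reject H₀

reject H₀: yes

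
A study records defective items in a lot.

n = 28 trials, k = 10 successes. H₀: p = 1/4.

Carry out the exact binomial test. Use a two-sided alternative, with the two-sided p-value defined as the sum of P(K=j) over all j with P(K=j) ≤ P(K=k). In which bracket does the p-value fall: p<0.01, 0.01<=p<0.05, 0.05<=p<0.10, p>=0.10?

p-value bracket: p>=0.10

Exact binomial: n=28, k=10, p₀=1/4=0.2500
P(X=j) = C(n,j)·p₀^j·(1−p₀)^(n−j); p = Σ P(X=j) over j with P(X=j) ≤ P(X=10)
p-value (two-sided) = 0.19359
→ bracket: p>=0.10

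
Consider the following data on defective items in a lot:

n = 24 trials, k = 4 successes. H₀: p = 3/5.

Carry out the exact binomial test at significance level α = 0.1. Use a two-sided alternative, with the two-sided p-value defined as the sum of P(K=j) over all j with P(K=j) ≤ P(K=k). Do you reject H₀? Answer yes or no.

reject H₀: yes

Exact binomial: n=24, k=4, p₀=3/5=0.6000
P(X=j) = C(n,j)·p₀^j·(1−p₀)^(n−j); p = Σ P(X=j) over j with P(X=j) ≤ P(X=4)
p-value (two-sided) = 0.00002
At α=0.1: p < α → reject H₀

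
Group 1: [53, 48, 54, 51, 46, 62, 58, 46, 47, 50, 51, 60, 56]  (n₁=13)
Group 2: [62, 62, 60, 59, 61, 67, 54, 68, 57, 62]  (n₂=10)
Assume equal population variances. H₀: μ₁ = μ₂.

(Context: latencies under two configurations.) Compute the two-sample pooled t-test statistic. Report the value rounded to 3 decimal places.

x̄₁=52.462, s₁=5.301, n₁=13
x̄₂=61.200, s₂=4.185, n₂=10
s_p² = [12·5.301² + 9·4.185²]/21 = 23.5634
SE = √(s_p²·(1/13+1/10)) = 2.0418
t = (52.462−61.200)/2.0418 = -4.2798
df = 21

test statistic = -4.280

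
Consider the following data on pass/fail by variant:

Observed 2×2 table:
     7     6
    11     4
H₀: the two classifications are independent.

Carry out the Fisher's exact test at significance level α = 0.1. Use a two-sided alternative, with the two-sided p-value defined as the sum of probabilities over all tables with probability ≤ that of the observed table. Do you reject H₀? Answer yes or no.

Margins: r₁=13, r₂=15, c₁=18, c₂=10, n=28
p_obs = C(13,7)·C(15,11)/C(28,18); sum pmf over tables with pmf ≤ p_obs
p-value (two-sided) = 0.43280
At α=0.1: p ≥ α → fail to reject H₀

reject H₀: no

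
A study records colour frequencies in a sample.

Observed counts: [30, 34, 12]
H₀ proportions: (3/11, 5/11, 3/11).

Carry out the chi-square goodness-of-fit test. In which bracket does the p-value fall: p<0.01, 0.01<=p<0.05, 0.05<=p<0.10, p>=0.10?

n = 76; E_i = n·p_i = [20.73, 34.55, 20.73]
χ² = (30−20.73)²/20.73 + (34−34.55)²/34.55 + (12−20.73)²/20.73 = 7.8316
df = 2
p-value (upper-tail) = 0.01992
→ bracket: 0.01<=p<0.05

p-value bracket: 0.01<=p<0.05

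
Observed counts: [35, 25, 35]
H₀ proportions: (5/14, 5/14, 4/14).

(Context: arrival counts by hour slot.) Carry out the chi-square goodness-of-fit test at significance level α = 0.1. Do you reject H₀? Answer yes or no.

n = 95; E_i = n·p_i = [33.93, 33.93, 27.14]
χ² = (35−33.93)²/33.93 + (25−33.93)²/33.93 + (35−27.14)²/27.14 = 4.6579
df = 2
p-value (upper-tail) = 0.09740
At α=0.1: p < α → reject H₀

reject H₀: yes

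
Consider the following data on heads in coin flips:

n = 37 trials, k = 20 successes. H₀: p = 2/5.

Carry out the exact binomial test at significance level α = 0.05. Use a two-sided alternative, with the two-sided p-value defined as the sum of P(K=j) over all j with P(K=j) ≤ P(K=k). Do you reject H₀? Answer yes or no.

reject H₀: no

Exact binomial: n=37, k=20, p₀=2/5=0.4000
P(X=j) = C(n,j)·p₀^j·(1−p₀)^(n−j); p = Σ P(X=j) over j with P(X=j) ≤ P(X=20)
p-value (two-sided) = 0.09344
At α=0.05: p ≥ α → fail to reject H₀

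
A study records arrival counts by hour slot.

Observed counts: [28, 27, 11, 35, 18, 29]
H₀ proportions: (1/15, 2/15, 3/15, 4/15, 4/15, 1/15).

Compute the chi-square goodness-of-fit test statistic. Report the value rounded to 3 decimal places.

n = 148; E_i = n·p_i = [9.87, 19.73, 29.60, 39.47, 39.47, 9.87]
χ² = (28−9.87)²/9.87 + (27−19.73)²/19.73 + (11−29.60)²/29.60 + (35−39.47)²/39.47 + (18−39.47)²/39.47 + (29−9.87)²/9.87 = 96.9747
df = 5

test statistic = 96.975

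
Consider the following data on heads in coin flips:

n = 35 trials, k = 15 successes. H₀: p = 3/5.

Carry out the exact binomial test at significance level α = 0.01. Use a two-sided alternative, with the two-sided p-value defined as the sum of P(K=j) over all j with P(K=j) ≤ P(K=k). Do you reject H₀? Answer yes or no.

reject H₀: no

Exact binomial: n=35, k=15, p₀=3/5=0.6000
P(X=j) = C(n,j)·p₀^j·(1−p₀)^(n−j); p = Σ P(X=j) over j with P(X=j) ≤ P(X=15)
p-value (two-sided) = 0.05600
At α=0.01: p ≥ α → fail to reject H₀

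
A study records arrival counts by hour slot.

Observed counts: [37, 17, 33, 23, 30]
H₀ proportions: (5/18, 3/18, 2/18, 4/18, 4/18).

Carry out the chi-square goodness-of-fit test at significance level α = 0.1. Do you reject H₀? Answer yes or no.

n = 140; E_i = n·p_i = [38.89, 23.33, 15.56, 31.11, 31.11]
χ² = (37−38.89)²/38.89 + (17−23.33)²/23.33 + (33−15.56)²/15.56 + (23−31.11)²/31.11 + (30−31.11)²/31.11 = 23.5279
df = 4
p-value (upper-tail) = 0.00010
At α=0.1: p < α → reject H₀

reject H₀: yes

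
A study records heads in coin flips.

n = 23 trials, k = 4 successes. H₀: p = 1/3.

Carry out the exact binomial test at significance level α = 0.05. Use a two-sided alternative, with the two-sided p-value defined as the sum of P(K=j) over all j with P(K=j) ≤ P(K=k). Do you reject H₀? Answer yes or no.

reject H₀: no

Exact binomial: n=23, k=4, p₀=1/3=0.3333
P(X=j) = C(n,j)·p₀^j·(1−p₀)^(n−j); p = Σ P(X=j) over j with P(X=j) ≤ P(X=4)
p-value (two-sided) = 0.12384
At α=0.05: p ≥ α → fail to reject H₀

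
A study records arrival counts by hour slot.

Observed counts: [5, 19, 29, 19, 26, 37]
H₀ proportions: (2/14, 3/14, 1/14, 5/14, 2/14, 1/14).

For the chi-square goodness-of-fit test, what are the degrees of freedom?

degrees of freedom = 5

df = k − 1 = 6 − 1 = 5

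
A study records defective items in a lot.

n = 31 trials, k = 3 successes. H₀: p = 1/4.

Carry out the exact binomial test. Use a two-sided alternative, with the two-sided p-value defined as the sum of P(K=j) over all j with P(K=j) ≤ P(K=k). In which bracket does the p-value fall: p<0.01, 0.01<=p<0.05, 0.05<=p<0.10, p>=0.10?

Exact binomial: n=31, k=3, p₀=1/4=0.2500
P(X=j) = C(n,j)·p₀^j·(1−p₀)^(n−j); p = Σ P(X=j) over j with P(X=j) ≤ P(X=3)
p-value (two-sided) = 0.05960
→ bracket: 0.05<=p<0.10

p-value bracket: 0.05<=p<0.10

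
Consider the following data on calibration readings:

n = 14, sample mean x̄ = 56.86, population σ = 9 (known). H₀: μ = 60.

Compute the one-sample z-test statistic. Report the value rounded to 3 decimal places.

SE = σ/√n = 9/√14 = 2.4054
z = (x̄−μ₀)/SE = (56.86−60)/2.4054 = -1.3054

test statistic = -1.305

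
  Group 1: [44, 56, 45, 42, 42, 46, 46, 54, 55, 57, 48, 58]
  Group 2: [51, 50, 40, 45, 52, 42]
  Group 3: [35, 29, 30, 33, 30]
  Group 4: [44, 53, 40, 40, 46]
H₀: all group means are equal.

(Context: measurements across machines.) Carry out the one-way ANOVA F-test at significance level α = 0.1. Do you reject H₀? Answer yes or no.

reject H₀: yes

Group means [49.42, 46.67, 31.40, 44.60], grand mean 44.750
SSB = Σnᵢ(x̄ᵢ−x̄)² = 1174.600; SSW = ΣΣ(x−x̄ᵢ)² = 678.650
MSB = 1174.600/3 = 391.5333; MSW = 678.650/24 = 28.2771
F = MSB/MSW = 13.8463
df = (3, 24)
p-value (upper-tail) = 0.00002
At α=0.1: p < α → reject H₀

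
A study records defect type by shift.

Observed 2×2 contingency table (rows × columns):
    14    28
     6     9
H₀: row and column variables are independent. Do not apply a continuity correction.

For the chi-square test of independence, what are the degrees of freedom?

degrees of freedom = 1

df = (r−1)(c−1) = (2−1)·(2−1) = 1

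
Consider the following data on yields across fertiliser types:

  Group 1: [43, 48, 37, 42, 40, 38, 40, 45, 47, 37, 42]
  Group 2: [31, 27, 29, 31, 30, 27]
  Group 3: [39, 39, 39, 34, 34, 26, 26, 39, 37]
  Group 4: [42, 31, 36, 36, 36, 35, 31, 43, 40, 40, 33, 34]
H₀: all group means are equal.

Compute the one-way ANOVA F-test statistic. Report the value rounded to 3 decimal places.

test statistic = 12.886

Group means [41.73, 29.17, 34.78, 36.42], grand mean 36.421
SSB = Σnᵢ(x̄ᵢ−x̄)² = 649.776; SSW = ΣΣ(x−x̄ᵢ)² = 571.487
MSB = 649.776/3 = 216.5919; MSW = 571.487/34 = 16.8085
F = MSB/MSW = 12.8859
df = (3, 34)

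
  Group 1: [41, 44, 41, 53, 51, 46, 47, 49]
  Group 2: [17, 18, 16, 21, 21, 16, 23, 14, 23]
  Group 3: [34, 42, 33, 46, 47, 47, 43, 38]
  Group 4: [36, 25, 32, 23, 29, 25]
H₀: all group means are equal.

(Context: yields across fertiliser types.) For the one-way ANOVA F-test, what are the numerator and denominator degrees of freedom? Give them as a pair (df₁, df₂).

k = 4 groups, N = 31 total
df = (k−1, N−k) = (4−1, 31−4) = (3, 27)

degrees of freedom = [3, 27]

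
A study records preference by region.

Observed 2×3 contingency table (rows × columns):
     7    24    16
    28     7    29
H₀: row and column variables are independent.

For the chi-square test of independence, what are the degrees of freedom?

df = (r−1)(c−1) = (2−1)·(3−1) = 2

degrees of freedom = 2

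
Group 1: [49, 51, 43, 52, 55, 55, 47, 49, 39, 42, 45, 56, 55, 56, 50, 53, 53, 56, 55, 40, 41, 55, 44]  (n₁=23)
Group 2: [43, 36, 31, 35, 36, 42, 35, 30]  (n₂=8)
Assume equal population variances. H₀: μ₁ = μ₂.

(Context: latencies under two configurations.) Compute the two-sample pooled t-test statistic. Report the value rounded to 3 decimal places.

x̄₁=49.609, s₁=5.798, n₁=23
x̄₂=36.000, s₂=4.598, n₂=8
s_p² = [22·5.798² + 7·4.598²]/29 = 30.6027
SE = √(s_p²·(1/23+1/8)) = 2.2707
t = (49.609−36.000)/2.2707 = 5.9933
df = 29

test statistic = 5.993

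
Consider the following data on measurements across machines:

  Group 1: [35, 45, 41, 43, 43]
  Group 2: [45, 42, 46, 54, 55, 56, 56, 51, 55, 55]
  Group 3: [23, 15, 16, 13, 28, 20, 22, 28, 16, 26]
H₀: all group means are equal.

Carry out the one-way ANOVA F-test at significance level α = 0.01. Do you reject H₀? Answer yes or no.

reject H₀: yes

Group means [41.40, 51.50, 20.70], grand mean 37.160
SSB = Σnᵢ(x̄ᵢ−x̄)² = 4855.560; SSW = ΣΣ(x−x̄ᵢ)² = 583.800
MSB = 4855.560/2 = 2427.7800; MSW = 583.800/22 = 26.5364
F = MSB/MSW = 91.4888
df = (2, 22)
p-value (upper-tail) = 0.00000
At α=0.01: p < α → reject H₀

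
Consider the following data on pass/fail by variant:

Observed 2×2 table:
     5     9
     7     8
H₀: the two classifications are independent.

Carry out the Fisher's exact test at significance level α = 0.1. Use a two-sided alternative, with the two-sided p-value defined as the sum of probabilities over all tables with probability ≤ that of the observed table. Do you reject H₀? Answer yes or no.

reject H₀: no

Margins: r₁=14, r₂=15, c₁=12, c₂=17, n=29
p_obs = C(14,5)·C(15,7)/C(29,12); sum pmf over tables with pmf ≤ p_obs
p-value (two-sided) = 0.71038
At α=0.1: p ≥ α → fail to reject H₀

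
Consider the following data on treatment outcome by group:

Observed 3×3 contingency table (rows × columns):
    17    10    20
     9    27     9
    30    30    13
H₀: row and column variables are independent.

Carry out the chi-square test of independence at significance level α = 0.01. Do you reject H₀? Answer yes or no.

Row totals [47, 45, 73], col totals [56, 67, 42], n=165
χ² = (17−15.95)²/15.95 + (10−19.08)²/19.08 + (20−11.96)²/11.96 + (9−15.27)²/15.27 + (27−18.27)²/18.27 + (9−11.45)²/11.45 + (30−24.78)²/24.78 + (30−29.64)²/29.64 + (13−18.58)²/18.58 = 19.8450
df = 4
p-value (upper-tail) = 0.00054
At α=0.01: p < α → reject H₀

reject H₀: yes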